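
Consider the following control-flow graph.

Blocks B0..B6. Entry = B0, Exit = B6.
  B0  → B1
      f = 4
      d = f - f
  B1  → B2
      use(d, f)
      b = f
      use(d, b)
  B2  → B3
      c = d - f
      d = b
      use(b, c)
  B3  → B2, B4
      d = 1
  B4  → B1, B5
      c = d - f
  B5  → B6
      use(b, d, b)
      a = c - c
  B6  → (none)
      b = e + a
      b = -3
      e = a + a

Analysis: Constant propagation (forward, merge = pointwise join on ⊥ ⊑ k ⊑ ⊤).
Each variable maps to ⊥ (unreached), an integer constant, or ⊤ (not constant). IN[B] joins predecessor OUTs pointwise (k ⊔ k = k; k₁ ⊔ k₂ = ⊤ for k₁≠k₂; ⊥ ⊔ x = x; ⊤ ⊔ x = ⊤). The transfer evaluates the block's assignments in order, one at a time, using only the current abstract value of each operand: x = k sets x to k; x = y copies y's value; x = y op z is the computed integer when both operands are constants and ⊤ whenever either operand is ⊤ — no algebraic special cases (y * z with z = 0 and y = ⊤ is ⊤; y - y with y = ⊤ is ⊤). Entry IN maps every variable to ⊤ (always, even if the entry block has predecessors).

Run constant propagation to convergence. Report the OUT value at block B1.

Answer: {a: ⊤, b: 4, c: ⊤, d: ⊤, e: ⊤, f: 4}

Trace:
Fixpoint table:
  B0: | IN=(all ⊤) | OUT={d:0, f:4; rest ⊤}
  B1: | IN={f:4; rest ⊤} | OUT={b:4, f:4; rest ⊤}
  B2: | IN={b:4, f:4; rest ⊤} | OUT={b:4, d:4, f:4; rest ⊤}
  B3: | IN={b:4, d:4, f:4; rest ⊤} | OUT={b:4, d:1, f:4; rest ⊤}
  B4: | IN={b:4, d:1, f:4; rest ⊤} | OUT={b:4, c:-3, d:1, f:4; rest ⊤}
  B5: | IN={b:4, c:-3, d:1, f:4; rest ⊤} | OUT={a:0, b:4, c:-3, d:1, f:4; rest ⊤}
  B6: | IN={a:0, b:4, c:-3, d:1, f:4; rest ⊤} | OUT={a:0, b:-3, c:-3, d:1, e:0, f:4; rest ⊤}

Merge at B1: IN[B1] = OUT[B0] ⊔ OUT[B4] = {a: ⊤, b: ⊤, c: ⊤, d: ⊤, e: ⊤, f: 4}
Applying B1's transfer function to that IN value gives OUT[B1] (row B1 above).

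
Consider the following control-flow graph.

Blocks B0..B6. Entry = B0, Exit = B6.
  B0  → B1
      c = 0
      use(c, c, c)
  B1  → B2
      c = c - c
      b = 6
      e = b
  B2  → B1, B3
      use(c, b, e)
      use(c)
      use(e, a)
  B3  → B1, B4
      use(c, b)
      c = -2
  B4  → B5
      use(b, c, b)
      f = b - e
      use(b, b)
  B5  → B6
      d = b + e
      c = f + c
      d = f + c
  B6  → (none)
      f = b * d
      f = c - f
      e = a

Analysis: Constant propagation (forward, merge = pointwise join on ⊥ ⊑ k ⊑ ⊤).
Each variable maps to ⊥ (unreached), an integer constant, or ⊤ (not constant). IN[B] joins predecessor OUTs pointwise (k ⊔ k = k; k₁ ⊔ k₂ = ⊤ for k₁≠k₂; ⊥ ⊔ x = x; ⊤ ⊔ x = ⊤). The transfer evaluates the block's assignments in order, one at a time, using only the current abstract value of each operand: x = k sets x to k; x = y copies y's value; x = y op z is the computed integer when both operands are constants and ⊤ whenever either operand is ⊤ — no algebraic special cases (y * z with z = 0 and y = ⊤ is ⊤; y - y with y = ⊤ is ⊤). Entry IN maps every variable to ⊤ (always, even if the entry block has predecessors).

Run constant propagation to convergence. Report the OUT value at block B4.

Answer: {a: ⊤, b: 6, c: -2, d: ⊤, e: 6, f: 0}

Derivation:
Per-block solution:
  B0:   IN=(all ⊤)   OUT={c:0; rest ⊤}
  B1:   IN=(all ⊤)   OUT={b:6, e:6; rest ⊤}
  B2:   IN={b:6, e:6; rest ⊤}   OUT={b:6, e:6; rest ⊤}
  B3:   IN={b:6, e:6; rest ⊤}   OUT={b:6, c:-2, e:6; rest ⊤}
  B4:   IN={b:6, c:-2, e:6; rest ⊤}   OUT={b:6, c:-2, e:6, f:0; rest ⊤}
  B5:   IN={b:6, c:-2, e:6, f:0; rest ⊤}   OUT={b:6, c:-2, d:-2, e:6, f:0; rest ⊤}
  B6:   IN={b:6, c:-2, d:-2, e:6, f:0; rest ⊤}   OUT={b:6, c:-2, d:-2, f:10; rest ⊤}

Merge at B4: IN[B4] = OUT[B3] = {a: ⊤, b: 6, c: -2, d: ⊤, e: 6, f: ⊤}
Applying B4's transfer function to that IN value gives OUT[B4] (row B4 above).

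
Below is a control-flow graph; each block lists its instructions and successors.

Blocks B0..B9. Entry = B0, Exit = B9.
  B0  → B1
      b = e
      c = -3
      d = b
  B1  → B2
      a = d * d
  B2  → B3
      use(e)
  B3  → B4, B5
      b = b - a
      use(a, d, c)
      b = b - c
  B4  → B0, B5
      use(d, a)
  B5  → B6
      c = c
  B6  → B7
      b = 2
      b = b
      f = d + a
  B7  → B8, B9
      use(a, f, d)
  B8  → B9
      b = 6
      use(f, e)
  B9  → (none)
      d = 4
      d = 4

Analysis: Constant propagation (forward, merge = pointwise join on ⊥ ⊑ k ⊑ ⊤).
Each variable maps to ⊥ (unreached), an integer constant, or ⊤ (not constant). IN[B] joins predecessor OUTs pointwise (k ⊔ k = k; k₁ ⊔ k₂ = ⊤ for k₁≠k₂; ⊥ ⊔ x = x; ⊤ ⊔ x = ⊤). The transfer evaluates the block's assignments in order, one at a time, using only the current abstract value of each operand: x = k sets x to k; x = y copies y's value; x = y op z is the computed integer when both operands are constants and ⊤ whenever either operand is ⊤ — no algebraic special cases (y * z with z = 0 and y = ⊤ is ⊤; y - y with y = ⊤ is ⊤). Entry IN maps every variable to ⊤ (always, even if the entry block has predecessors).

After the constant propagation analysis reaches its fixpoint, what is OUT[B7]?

Per-block solution:
  B0:  IN=(all ⊤)  OUT={c:-3; rest ⊤}
  B1:  IN={c:-3; rest ⊤}  OUT={c:-3; rest ⊤}
  B2:  IN={c:-3; rest ⊤}  OUT={c:-3; rest ⊤}
  B3:  IN={c:-3; rest ⊤}  OUT={c:-3; rest ⊤}
  B4:  IN={c:-3; rest ⊤}  OUT={c:-3; rest ⊤}
  B5:  IN={c:-3; rest ⊤}  OUT={c:-3; rest ⊤}
  B6:  IN={c:-3; rest ⊤}  OUT={b:2, c:-3; rest ⊤}
  B7:  IN={b:2, c:-3; rest ⊤}  OUT={b:2, c:-3; rest ⊤}
  B8:  IN={b:2, c:-3; rest ⊤}  OUT={b:6, c:-3; rest ⊤}
  B9:  IN={c:-3; rest ⊤}  OUT={c:-3, d:4; rest ⊤}

Merge at B7: IN[B7] = OUT[B6] = {a: ⊤, b: 2, c: -3, d: ⊤, e: ⊤, f: ⊤}
Applying B7's transfer function to that IN value gives OUT[B7] (row B7 above).

Answer: {a: ⊤, b: 2, c: -3, d: ⊤, e: ⊤, f: ⊤}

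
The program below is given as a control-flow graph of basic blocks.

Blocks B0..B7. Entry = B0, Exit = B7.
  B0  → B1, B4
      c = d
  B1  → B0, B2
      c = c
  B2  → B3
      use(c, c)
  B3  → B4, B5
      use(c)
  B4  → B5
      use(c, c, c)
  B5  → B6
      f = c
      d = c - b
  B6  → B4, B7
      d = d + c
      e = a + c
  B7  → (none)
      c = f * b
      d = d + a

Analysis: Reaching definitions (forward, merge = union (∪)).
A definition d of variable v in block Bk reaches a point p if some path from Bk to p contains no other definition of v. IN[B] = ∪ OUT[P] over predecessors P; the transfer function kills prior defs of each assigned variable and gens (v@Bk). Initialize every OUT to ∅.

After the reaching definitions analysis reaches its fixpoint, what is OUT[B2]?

Fixpoint table:
  B0:  IN={c@B1}  OUT={c@B0}
  B1:  IN={c@B0}  OUT={c@B1}
  B2:  IN={c@B1}  OUT={c@B1}
  B3:  IN={c@B1}  OUT={c@B1}
  B4:  IN={c@B0, c@B1, d@B6, e@B6, f@B5}  OUT={c@B0, c@B1, d@B6, e@B6, f@B5}
  B5:  IN={c@B0, c@B1, d@B6, e@B6, f@B5}  OUT={c@B0, c@B1, d@B5, e@B6, f@B5}
  B6:  IN={c@B0, c@B1, d@B5, e@B6, f@B5}  OUT={c@B0, c@B1, d@B6, e@B6, f@B5}
  B7:  IN={c@B0, c@B1, d@B6, e@B6, f@B5}  OUT={c@B7, d@B7, e@B6, f@B5}

Merge at B2: IN[B2] = OUT[B1] = {c@B1}
Applying B2's transfer function to that IN value gives OUT[B2] (row B2 above).

Answer: {c@B1}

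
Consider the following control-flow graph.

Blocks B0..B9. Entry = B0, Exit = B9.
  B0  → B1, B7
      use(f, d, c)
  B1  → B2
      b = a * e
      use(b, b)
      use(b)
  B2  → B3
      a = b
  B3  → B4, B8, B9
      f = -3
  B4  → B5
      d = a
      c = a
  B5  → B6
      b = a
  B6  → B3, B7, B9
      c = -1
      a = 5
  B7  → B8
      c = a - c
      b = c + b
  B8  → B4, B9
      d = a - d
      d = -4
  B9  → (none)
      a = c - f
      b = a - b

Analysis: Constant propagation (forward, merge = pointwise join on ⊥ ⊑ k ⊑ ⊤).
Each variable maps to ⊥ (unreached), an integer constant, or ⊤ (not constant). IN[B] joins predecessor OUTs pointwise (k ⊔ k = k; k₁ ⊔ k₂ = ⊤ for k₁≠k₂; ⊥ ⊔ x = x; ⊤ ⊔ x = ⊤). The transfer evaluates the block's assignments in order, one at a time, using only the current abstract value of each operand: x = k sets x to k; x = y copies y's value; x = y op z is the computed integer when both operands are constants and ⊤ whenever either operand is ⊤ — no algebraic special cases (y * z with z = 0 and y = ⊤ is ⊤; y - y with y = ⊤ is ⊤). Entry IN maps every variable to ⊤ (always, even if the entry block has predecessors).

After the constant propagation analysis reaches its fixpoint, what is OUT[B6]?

Answer: {a: 5, b: ⊤, c: -1, d: ⊤, e: ⊤, f: ⊤}

Derivation:
Fixpoint table:
  B0:  IN=(all ⊤)  OUT=(all ⊤)
  B1:  IN=(all ⊤)  OUT=(all ⊤)
  B2:  IN=(all ⊤)  OUT=(all ⊤)
  B3:  IN=(all ⊤)  OUT={f:-3; rest ⊤}
  B4:  IN=(all ⊤)  OUT=(all ⊤)
  B5:  IN=(all ⊤)  OUT=(all ⊤)
  B6:  IN=(all ⊤)  OUT={a:5, c:-1; rest ⊤}
  B7:  IN=(all ⊤)  OUT=(all ⊤)
  B8:  IN=(all ⊤)  OUT={d:-4; rest ⊤}
  B9:  IN=(all ⊤)  OUT=(all ⊤)

Merge at B6: IN[B6] = OUT[B5] = {a: ⊤, b: ⊤, c: ⊤, d: ⊤, e: ⊤, f: ⊤}
Applying B6's transfer function to that IN value gives OUT[B6] (row B6 above).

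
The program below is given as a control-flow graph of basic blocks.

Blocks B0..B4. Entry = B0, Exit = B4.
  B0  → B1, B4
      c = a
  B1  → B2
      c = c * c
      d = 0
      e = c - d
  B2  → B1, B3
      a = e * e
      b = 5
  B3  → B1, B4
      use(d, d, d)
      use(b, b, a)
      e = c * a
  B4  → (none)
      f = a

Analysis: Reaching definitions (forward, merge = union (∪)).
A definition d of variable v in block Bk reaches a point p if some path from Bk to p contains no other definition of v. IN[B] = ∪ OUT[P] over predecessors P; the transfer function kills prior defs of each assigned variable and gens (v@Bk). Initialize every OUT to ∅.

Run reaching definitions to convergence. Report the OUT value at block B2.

Fixpoint table:
  B0:   IN={}   OUT={c@B0}
  B1:   IN={a@B2, b@B2, c@B0, c@B1, d@B1, e@B1, e@B3}   OUT={a@B2, b@B2, c@B1, d@B1, e@B1}
  B2:   IN={a@B2, b@B2, c@B1, d@B1, e@B1}   OUT={a@B2, b@B2, c@B1, d@B1, e@B1}
  B3:   IN={a@B2, b@B2, c@B1, d@B1, e@B1}   OUT={a@B2, b@B2, c@B1, d@B1, e@B3}
  B4:   IN={a@B2, b@B2, c@B0, c@B1, d@B1, e@B3}   OUT={a@B2, b@B2, c@B0, c@B1, d@B1, e@B3, f@B4}

Merge at B2: IN[B2] = OUT[B1] = {a@B2, b@B2, c@B1, d@B1, e@B1}
Applying B2's transfer function to that IN value gives OUT[B2] (row B2 above).

Answer: {a@B2, b@B2, c@B1, d@B1, e@B1}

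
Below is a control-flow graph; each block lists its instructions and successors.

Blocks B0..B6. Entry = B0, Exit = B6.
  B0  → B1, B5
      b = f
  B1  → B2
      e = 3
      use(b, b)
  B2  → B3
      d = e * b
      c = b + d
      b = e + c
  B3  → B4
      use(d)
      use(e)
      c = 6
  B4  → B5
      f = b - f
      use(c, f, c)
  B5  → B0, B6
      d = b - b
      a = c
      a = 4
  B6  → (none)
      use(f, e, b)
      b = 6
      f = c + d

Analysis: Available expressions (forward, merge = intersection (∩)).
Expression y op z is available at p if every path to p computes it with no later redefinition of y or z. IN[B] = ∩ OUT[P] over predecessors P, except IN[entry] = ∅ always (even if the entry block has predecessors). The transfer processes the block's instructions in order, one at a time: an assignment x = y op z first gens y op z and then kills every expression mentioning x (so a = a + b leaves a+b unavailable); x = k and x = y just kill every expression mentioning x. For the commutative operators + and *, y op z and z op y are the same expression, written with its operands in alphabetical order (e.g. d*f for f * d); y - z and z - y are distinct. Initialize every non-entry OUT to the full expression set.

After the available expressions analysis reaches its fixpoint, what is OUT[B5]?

Per-block solution:
  B0: | IN={} | OUT={}
  B1: | IN={} | OUT={}
  B2: | IN={} | OUT={c+e}
  B3: | IN={c+e} | OUT={}
  B4: | IN={} | OUT={}
  B5: | IN={} | OUT={b-b}
  B6: | IN={b-b} | OUT={c+d}

Merge at B5: IN[B5] = OUT[B0] ∩ OUT[B4] = {}
Applying B5's transfer function to that IN value gives OUT[B5] (row B5 above).

Answer: {b-b}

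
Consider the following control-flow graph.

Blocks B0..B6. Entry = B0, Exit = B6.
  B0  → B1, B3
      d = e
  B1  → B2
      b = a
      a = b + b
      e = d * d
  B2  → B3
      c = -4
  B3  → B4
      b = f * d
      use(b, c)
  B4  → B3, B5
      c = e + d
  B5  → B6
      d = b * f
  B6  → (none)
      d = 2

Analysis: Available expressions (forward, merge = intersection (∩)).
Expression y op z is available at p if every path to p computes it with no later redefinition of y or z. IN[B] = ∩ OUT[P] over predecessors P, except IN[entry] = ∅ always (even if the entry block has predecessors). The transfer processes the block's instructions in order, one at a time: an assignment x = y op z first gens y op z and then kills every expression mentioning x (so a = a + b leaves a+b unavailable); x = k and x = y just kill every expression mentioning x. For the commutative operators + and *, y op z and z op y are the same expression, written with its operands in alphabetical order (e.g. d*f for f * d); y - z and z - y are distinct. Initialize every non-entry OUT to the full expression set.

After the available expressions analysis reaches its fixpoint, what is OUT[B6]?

Per-block solution:
  B0:  IN={}  OUT={}
  B1:  IN={}  OUT={b+b, d*d}
  B2:  IN={b+b, d*d}  OUT={b+b, d*d}
  B3:  IN={}  OUT={d*f}
  B4:  IN={d*f}  OUT={d*f, d+e}
  B5:  IN={d*f, d+e}  OUT={b*f}
  B6:  IN={b*f}  OUT={b*f}

Merge at B6: IN[B6] = OUT[B5] = {b*f}
Applying B6's transfer function to that IN value gives OUT[B6] (row B6 above).

Answer: {b*f}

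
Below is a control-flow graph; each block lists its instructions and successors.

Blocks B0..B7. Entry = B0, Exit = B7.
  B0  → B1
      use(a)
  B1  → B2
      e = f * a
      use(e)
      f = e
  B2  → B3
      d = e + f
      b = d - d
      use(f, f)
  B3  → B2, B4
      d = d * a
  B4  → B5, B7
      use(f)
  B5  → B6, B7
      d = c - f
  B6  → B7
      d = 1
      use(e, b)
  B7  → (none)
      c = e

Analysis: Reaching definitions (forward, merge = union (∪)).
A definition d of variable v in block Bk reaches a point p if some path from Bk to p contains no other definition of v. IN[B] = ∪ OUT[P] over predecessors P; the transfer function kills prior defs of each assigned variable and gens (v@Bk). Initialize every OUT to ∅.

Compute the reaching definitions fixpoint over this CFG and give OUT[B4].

Answer: {b@B2, d@B3, e@B1, f@B1}

Trace:
Fixpoint table:
  B0:   IN={}   OUT={}
  B1:   IN={}   OUT={e@B1, f@B1}
  B2:   IN={b@B2, d@B3, e@B1, f@B1}   OUT={b@B2, d@B2, e@B1, f@B1}
  B3:   IN={b@B2, d@B2, e@B1, f@B1}   OUT={b@B2, d@B3, e@B1, f@B1}
  B4:   IN={b@B2, d@B3, e@B1, f@B1}   OUT={b@B2, d@B3, e@B1, f@B1}
  B5:   IN={b@B2, d@B3, e@B1, f@B1}   OUT={b@B2, d@B5, e@B1, f@B1}
  B6:   IN={b@B2, d@B5, e@B1, f@B1}   OUT={b@B2, d@B6, e@B1, f@B1}
  B7:   IN={b@B2, d@B3, d@B5, d@B6, e@B1, f@B1}   OUT={b@B2, c@B7, d@B3, d@B5, d@B6, e@B1, f@B1}

Merge at B4: IN[B4] = OUT[B3] = {b@B2, d@B3, e@B1, f@B1}
Applying B4's transfer function to that IN value gives OUT[B4] (row B4 above).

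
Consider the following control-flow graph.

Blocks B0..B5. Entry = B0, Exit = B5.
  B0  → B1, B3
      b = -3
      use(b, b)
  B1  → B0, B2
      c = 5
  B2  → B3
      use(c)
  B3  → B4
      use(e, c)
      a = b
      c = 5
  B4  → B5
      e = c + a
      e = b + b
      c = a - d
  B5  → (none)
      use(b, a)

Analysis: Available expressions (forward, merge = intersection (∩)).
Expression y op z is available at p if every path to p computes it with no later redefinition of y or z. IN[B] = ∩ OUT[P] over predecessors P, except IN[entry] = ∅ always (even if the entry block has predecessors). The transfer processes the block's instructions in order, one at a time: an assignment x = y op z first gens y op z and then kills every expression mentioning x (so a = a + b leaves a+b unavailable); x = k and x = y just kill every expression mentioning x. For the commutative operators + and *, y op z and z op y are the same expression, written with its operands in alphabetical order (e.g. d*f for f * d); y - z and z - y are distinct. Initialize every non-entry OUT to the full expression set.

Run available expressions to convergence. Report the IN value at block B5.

Answer: {a-d, b+b}

Working:
Per-block solution:
  B0:   IN={}   OUT={}
  B1:   IN={}   OUT={}
  B2:   IN={}   OUT={}
  B3:   IN={}   OUT={}
  B4:   IN={}   OUT={a-d, b+b}
  B5:   IN={a-d, b+b}   OUT={a-d, b+b}

Merge at B5: IN[B5] = OUT[B4] = {a-d, b+b}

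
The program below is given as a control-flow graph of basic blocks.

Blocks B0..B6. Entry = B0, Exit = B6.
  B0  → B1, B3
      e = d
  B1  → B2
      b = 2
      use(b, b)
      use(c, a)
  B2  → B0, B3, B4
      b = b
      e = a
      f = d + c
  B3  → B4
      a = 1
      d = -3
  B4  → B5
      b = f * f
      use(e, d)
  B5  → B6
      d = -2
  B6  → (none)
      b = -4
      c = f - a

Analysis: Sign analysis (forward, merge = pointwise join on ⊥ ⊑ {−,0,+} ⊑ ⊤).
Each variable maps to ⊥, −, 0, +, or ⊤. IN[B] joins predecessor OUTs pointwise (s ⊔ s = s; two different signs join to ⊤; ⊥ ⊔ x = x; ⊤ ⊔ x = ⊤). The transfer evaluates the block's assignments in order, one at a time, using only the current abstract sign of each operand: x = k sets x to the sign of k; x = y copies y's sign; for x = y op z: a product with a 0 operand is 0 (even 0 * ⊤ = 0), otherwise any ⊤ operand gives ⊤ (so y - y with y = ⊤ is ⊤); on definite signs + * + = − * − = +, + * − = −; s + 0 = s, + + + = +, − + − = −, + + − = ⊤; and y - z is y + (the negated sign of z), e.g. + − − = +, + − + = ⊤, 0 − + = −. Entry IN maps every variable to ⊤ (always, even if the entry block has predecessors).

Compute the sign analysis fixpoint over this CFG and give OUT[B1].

Fixpoint table:
  B0: | IN=(all ⊤) | OUT=(all ⊤)
  B1: | IN=(all ⊤) | OUT={b:+; rest ⊤}
  B2: | IN={b:+; rest ⊤} | OUT={b:+; rest ⊤}
  B3: | IN=(all ⊤) | OUT={a:+, d:-; rest ⊤}
  B4: | IN=(all ⊤) | OUT=(all ⊤)
  B5: | IN=(all ⊤) | OUT={d:-; rest ⊤}
  B6: | IN={d:-; rest ⊤} | OUT={b:-, d:-; rest ⊤}

Merge at B1: IN[B1] = OUT[B0] = {a: ⊤, b: ⊤, c: ⊤, d: ⊤, e: ⊤, f: ⊤}
Applying B1's transfer function to that IN value gives OUT[B1] (row B1 above).

Answer: {a: ⊤, b: +, c: ⊤, d: ⊤, e: ⊤, f: ⊤}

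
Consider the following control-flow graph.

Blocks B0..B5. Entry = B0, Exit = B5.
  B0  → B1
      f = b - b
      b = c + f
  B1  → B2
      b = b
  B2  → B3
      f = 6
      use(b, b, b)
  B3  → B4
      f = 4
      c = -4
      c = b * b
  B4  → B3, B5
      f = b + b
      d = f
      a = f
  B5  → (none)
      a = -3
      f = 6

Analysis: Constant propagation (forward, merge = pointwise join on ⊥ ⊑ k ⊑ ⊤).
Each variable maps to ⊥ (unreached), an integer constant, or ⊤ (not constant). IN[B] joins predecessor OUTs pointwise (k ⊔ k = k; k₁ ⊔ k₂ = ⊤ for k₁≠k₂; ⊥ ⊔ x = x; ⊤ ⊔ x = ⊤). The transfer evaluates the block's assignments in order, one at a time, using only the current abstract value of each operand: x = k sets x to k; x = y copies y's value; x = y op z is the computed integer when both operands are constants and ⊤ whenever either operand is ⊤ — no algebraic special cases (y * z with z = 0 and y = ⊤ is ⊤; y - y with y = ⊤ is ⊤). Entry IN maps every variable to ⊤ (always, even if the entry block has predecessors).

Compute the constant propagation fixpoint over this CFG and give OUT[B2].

Fixpoint table:
  B0:   IN=(all ⊤)   OUT=(all ⊤)
  B1:   IN=(all ⊤)   OUT=(all ⊤)
  B2:   IN=(all ⊤)   OUT={f:6; rest ⊤}
  B3:   IN=(all ⊤)   OUT={f:4; rest ⊤}
  B4:   IN={f:4; rest ⊤}   OUT=(all ⊤)
  B5:   IN=(all ⊤)   OUT={a:-3, f:6; rest ⊤}

Merge at B2: IN[B2] = OUT[B1] = {a: ⊤, b: ⊤, c: ⊤, d: ⊤, e: ⊤, f: ⊤}
Applying B2's transfer function to that IN value gives OUT[B2] (row B2 above).

Answer: {a: ⊤, b: ⊤, c: ⊤, d: ⊤, e: ⊤, f: 6}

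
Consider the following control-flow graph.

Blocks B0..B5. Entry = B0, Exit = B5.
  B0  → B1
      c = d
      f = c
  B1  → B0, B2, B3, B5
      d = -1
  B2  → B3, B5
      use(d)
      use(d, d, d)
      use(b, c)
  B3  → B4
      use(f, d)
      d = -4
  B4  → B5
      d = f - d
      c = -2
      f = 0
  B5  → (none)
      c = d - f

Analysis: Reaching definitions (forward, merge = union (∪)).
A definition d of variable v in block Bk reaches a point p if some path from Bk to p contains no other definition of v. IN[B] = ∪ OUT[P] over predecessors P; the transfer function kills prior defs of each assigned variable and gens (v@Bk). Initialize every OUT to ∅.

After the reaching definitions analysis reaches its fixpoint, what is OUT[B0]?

Answer: {c@B0, d@B1, f@B0}

Trace:
Converged values:
  B0: | IN={c@B0, d@B1, f@B0} | OUT={c@B0, d@B1, f@B0}
  B1: | IN={c@B0, d@B1, f@B0} | OUT={c@B0, d@B1, f@B0}
  B2: | IN={c@B0, d@B1, f@B0} | OUT={c@B0, d@B1, f@B0}
  B3: | IN={c@B0, d@B1, f@B0} | OUT={c@B0, d@B3, f@B0}
  B4: | IN={c@B0, d@B3, f@B0} | OUT={c@B4, d@B4, f@B4}
  B5: | IN={c@B0, c@B4, d@B1, d@B4, f@B0, f@B4} | OUT={c@B5, d@B1, d@B4, f@B0, f@B4}

Merge at B0 (entry node, so the boundary value {} is joined with the incoming edge(s)): IN[B0] = {} ⊔ OUT[B1] = {c@B0, d@B1, f@B0}
Applying B0's transfer function to that IN value gives OUT[B0] (row B0 above).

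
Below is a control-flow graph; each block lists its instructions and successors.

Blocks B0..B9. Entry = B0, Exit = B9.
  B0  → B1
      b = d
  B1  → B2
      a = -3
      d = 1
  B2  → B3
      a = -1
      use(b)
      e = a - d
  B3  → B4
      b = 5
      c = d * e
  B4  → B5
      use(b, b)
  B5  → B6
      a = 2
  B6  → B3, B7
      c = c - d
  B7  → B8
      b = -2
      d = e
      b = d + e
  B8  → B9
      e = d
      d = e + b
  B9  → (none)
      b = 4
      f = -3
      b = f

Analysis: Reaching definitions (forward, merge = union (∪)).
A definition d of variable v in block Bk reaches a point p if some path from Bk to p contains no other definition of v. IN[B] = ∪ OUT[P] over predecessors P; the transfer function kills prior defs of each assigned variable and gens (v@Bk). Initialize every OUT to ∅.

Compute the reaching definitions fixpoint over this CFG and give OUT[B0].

Answer: {b@B0}

Working:
Converged values:
  B0:   IN={}   OUT={b@B0}
  B1:   IN={b@B0}   OUT={a@B1, b@B0, d@B1}
  B2:   IN={a@B1, b@B0, d@B1}   OUT={a@B2, b@B0, d@B1, e@B2}
  B3:   IN={a@B2, a@B5, b@B0, b@B3, c@B6, d@B1, e@B2}   OUT={a@B2, a@B5, b@B3, c@B3, d@B1, e@B2}
  B4:   IN={a@B2, a@B5, b@B3, c@B3, d@B1, e@B2}   OUT={a@B2, a@B5, b@B3, c@B3, d@B1, e@B2}
  B5:   IN={a@B2, a@B5, b@B3, c@B3, d@B1, e@B2}   OUT={a@B5, b@B3, c@B3, d@B1, e@B2}
  B6:   IN={a@B5, b@B3, c@B3, d@B1, e@B2}   OUT={a@B5, b@B3, c@B6, d@B1, e@B2}
  B7:   IN={a@B5, b@B3, c@B6, d@B1, e@B2}   OUT={a@B5, b@B7, c@B6, d@B7, e@B2}
  B8:   IN={a@B5, b@B7, c@B6, d@B7, e@B2}   OUT={a@B5, b@B7, c@B6, d@B8, e@B8}
  B9:   IN={a@B5, b@B7, c@B6, d@B8, e@B8}   OUT={a@B5, b@B9, c@B6, d@B8, e@B8, f@B9}

B0 is the boundary node: IN[B0] = {}
Applying B0's transfer function to that IN value gives OUT[B0] (row B0 above).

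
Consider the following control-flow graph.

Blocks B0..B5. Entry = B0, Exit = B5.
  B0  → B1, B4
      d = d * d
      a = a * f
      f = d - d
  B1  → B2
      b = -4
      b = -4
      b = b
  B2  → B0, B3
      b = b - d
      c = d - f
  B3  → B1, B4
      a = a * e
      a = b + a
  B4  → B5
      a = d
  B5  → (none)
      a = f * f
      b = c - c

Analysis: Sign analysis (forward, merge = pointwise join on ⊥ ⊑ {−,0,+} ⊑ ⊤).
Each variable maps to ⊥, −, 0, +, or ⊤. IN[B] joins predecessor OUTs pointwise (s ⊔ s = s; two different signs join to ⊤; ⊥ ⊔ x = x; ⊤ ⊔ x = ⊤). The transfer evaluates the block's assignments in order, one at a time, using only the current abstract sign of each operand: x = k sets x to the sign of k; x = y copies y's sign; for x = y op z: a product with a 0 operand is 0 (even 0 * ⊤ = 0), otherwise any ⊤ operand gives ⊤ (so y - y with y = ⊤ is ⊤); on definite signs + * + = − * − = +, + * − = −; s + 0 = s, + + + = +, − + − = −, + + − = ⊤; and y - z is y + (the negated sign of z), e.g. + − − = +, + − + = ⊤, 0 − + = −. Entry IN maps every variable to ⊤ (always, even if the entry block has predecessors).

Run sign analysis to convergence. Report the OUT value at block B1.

Answer: {a: ⊤, b: -, c: ⊤, d: ⊤, e: ⊤, f: ⊤}

Working:
Converged values:
  B0:  IN=(all ⊤)  OUT=(all ⊤)
  B1:  IN=(all ⊤)  OUT={b:-; rest ⊤}
  B2:  IN={b:-; rest ⊤}  OUT=(all ⊤)
  B3:  IN=(all ⊤)  OUT=(all ⊤)
  B4:  IN=(all ⊤)  OUT=(all ⊤)
  B5:  IN=(all ⊤)  OUT=(all ⊤)

Merge at B1: IN[B1] = OUT[B0] ⊔ OUT[B3] = {a: ⊤, b: ⊤, c: ⊤, d: ⊤, e: ⊤, f: ⊤}
Applying B1's transfer function to that IN value gives OUT[B1] (row B1 above).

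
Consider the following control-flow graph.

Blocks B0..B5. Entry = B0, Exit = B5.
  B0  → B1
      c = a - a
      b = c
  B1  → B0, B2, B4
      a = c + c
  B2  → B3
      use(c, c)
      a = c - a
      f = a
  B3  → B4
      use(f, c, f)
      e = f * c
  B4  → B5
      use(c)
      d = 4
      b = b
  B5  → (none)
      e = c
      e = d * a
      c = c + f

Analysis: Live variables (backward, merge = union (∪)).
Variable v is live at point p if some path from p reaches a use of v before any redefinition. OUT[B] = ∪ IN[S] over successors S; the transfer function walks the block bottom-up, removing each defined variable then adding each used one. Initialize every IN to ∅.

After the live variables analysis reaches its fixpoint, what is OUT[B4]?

Converged values:
  B0:  IN={a, f}  OUT={b, c, f}
  B1:  IN={b, c, f}  OUT={a, b, c, f}
  B2:  IN={a, b, c}  OUT={a, b, c, f}
  B3:  IN={a, b, c, f}  OUT={a, b, c, f}
  B4:  IN={a, b, c, f}  OUT={a, c, d, f}
  B5:  IN={a, c, d, f}  OUT={}

Merge at B4: OUT[B4] = IN[B5] = {a, c, d, f}

Answer: {a, c, d, f}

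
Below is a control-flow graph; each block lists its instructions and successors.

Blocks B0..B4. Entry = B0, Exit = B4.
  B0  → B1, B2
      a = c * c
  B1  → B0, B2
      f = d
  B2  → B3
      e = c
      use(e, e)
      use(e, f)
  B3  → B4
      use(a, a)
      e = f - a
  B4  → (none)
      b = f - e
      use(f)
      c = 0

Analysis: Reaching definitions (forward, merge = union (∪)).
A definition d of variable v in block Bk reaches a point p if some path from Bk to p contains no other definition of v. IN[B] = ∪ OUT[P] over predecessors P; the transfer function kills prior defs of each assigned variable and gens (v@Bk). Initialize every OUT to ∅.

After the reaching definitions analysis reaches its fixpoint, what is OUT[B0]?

Answer: {a@B0, f@B1}

Working:
Per-block solution:
  B0:   IN={a@B0, f@B1}   OUT={a@B0, f@B1}
  B1:   IN={a@B0, f@B1}   OUT={a@B0, f@B1}
  B2:   IN={a@B0, f@B1}   OUT={a@B0, e@B2, f@B1}
  B3:   IN={a@B0, e@B2, f@B1}   OUT={a@B0, e@B3, f@B1}
  B4:   IN={a@B0, e@B3, f@B1}   OUT={a@B0, b@B4, c@B4, e@B3, f@B1}

Merge at B0 (entry node, so the boundary value {} is joined with the incoming edge(s)): IN[B0] = {} ⊔ OUT[B1] = {a@B0, f@B1}
Applying B0's transfer function to that IN value gives OUT[B0] (row B0 above).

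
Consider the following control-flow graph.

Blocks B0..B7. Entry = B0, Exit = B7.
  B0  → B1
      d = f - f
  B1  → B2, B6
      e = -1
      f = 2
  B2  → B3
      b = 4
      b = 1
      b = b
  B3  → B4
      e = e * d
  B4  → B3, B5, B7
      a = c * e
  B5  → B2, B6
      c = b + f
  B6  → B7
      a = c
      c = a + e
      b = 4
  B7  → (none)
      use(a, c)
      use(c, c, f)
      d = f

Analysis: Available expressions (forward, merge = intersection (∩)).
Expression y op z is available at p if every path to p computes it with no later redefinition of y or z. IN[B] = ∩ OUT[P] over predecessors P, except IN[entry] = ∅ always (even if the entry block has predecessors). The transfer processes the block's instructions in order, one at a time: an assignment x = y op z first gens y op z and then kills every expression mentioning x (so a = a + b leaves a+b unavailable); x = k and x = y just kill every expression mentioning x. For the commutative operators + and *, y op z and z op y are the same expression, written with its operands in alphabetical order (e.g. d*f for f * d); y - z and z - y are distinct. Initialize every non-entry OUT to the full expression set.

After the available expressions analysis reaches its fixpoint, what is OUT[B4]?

Answer: {c*e}

Derivation:
Converged values:
  B0:   IN={}   OUT={f-f}
  B1:   IN={f-f}   OUT={}
  B2:   IN={}   OUT={}
  B3:   IN={}   OUT={}
  B4:   IN={}   OUT={c*e}
  B5:   IN={c*e}   OUT={b+f}
  B6:   IN={}   OUT={a+e}
  B7:   IN={}   OUT={}

Merge at B4: IN[B4] = OUT[B3] = {}
Applying B4's transfer function to that IN value gives OUT[B4] (row B4 above).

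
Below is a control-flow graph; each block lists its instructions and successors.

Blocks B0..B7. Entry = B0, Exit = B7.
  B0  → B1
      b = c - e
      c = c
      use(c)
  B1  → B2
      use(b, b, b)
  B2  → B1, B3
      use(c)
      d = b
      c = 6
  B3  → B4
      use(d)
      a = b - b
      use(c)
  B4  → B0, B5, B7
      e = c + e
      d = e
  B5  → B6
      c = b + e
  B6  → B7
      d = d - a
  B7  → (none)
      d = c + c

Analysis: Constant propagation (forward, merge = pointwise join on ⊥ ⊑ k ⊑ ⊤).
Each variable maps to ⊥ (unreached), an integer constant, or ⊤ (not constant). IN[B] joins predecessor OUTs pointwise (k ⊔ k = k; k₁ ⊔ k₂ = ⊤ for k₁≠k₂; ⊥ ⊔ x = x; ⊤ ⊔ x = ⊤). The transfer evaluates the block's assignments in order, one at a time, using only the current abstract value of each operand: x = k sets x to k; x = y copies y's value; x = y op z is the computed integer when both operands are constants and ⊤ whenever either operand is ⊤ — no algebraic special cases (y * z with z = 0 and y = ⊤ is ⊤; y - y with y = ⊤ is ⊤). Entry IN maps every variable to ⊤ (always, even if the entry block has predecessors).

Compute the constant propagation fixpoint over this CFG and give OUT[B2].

Answer: {a: ⊤, b: ⊤, c: 6, d: ⊤, e: ⊤, f: ⊤}

Derivation:
Converged values:
  B0:  IN=(all ⊤)  OUT=(all ⊤)
  B1:  IN=(all ⊤)  OUT=(all ⊤)
  B2:  IN=(all ⊤)  OUT={c:6; rest ⊤}
  B3:  IN={c:6; rest ⊤}  OUT={c:6; rest ⊤}
  B4:  IN={c:6; rest ⊤}  OUT={c:6; rest ⊤}
  B5:  IN={c:6; rest ⊤}  OUT=(all ⊤)
  B6:  IN=(all ⊤)  OUT=(all ⊤)
  B7:  IN=(all ⊤)  OUT=(all ⊤)

Merge at B2: IN[B2] = OUT[B1] = {a: ⊤, b: ⊤, c: ⊤, d: ⊤, e: ⊤, f: ⊤}
Applying B2's transfer function to that IN value gives OUT[B2] (row B2 above).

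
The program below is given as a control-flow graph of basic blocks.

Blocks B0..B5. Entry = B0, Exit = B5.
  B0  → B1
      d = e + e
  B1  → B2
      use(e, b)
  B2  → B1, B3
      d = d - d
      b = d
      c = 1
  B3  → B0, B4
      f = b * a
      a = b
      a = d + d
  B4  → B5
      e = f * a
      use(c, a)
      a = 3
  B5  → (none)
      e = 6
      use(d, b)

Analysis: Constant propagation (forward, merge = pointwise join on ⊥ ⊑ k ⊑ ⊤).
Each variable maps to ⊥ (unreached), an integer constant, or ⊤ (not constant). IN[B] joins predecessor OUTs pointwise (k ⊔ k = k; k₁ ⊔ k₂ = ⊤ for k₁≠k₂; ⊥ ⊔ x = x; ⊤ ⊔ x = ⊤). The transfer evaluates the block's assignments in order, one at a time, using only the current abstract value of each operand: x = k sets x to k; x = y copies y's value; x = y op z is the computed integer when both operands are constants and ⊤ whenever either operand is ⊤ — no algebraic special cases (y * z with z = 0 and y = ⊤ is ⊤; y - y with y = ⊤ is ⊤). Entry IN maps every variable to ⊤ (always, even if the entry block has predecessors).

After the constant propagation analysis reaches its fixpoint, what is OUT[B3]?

Per-block solution:
  B0: | IN=(all ⊤) | OUT=(all ⊤)
  B1: | IN=(all ⊤) | OUT=(all ⊤)
  B2: | IN=(all ⊤) | OUT={c:1; rest ⊤}
  B3: | IN={c:1; rest ⊤} | OUT={c:1; rest ⊤}
  B4: | IN={c:1; rest ⊤} | OUT={a:3, c:1; rest ⊤}
  B5: | IN={a:3, c:1; rest ⊤} | OUT={a:3, c:1, e:6; rest ⊤}

Merge at B3: IN[B3] = OUT[B2] = {a: ⊤, b: ⊤, c: 1, d: ⊤, e: ⊤, f: ⊤}
Applying B3's transfer function to that IN value gives OUT[B3] (row B3 above).

Answer: {a: ⊤, b: ⊤, c: 1, d: ⊤, e: ⊤, f: ⊤}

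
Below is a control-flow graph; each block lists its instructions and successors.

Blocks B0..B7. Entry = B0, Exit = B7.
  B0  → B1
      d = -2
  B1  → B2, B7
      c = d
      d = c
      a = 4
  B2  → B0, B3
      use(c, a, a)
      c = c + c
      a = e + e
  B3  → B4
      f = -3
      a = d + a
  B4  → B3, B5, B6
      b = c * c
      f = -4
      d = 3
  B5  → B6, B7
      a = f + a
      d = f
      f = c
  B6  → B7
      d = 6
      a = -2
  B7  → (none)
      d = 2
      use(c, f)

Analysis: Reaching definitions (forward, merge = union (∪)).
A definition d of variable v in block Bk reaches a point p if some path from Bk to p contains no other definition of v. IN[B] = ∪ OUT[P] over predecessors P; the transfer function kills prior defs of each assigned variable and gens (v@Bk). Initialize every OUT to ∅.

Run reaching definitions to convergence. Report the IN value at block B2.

Per-block solution:
  B0:  IN={a@B2, c@B2, d@B1}  OUT={a@B2, c@B2, d@B0}
  B1:  IN={a@B2, c@B2, d@B0}  OUT={a@B1, c@B1, d@B1}
  B2:  IN={a@B1, c@B1, d@B1}  OUT={a@B2, c@B2, d@B1}
  B3:  IN={a@B2, a@B3, b@B4, c@B2, d@B1, d@B4, f@B4}  OUT={a@B3, b@B4, c@B2, d@B1, d@B4, f@B3}
  B4:  IN={a@B3, b@B4, c@B2, d@B1, d@B4, f@B3}  OUT={a@B3, b@B4, c@B2, d@B4, f@B4}
  B5:  IN={a@B3, b@B4, c@B2, d@B4, f@B4}  OUT={a@B5, b@B4, c@B2, d@B5, f@B5}
  B6:  IN={a@B3, a@B5, b@B4, c@B2, d@B4, d@B5, f@B4, f@B5}  OUT={a@B6, b@B4, c@B2, d@B6, f@B4, f@B5}
  B7:  IN={a@B1, a@B5, a@B6, b@B4, c@B1, c@B2, d@B1, d@B5, d@B6, f@B4, f@B5}  OUT={a@B1, a@B5, a@B6, b@B4, c@B1, c@B2, d@B7, f@B4, f@B5}

Merge at B2: IN[B2] = OUT[B1] = {a@B1, c@B1, d@B1}

Answer: {a@B1, c@B1, d@B1}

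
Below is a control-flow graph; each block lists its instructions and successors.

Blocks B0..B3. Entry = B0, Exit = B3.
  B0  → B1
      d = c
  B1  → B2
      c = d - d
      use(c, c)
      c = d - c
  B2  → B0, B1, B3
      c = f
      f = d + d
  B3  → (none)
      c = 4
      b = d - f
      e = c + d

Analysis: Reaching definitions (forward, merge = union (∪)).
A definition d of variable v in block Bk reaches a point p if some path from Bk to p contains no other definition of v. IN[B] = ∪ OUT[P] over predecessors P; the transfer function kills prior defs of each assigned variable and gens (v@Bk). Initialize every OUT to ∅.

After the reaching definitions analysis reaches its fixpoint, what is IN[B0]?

Answer: {c@B2, d@B0, f@B2}

Derivation:
Per-block solution:
  B0:  IN={c@B2, d@B0, f@B2}  OUT={c@B2, d@B0, f@B2}
  B1:  IN={c@B2, d@B0, f@B2}  OUT={c@B1, d@B0, f@B2}
  B2:  IN={c@B1, d@B0, f@B2}  OUT={c@B2, d@B0, f@B2}
  B3:  IN={c@B2, d@B0, f@B2}  OUT={b@B3, c@B3, d@B0, e@B3, f@B2}

Merge at B0 (entry node, so the boundary value {} is joined with the incoming edge(s)): IN[B0] = {} ⊔ OUT[B2] = {c@B2, d@B0, f@B2}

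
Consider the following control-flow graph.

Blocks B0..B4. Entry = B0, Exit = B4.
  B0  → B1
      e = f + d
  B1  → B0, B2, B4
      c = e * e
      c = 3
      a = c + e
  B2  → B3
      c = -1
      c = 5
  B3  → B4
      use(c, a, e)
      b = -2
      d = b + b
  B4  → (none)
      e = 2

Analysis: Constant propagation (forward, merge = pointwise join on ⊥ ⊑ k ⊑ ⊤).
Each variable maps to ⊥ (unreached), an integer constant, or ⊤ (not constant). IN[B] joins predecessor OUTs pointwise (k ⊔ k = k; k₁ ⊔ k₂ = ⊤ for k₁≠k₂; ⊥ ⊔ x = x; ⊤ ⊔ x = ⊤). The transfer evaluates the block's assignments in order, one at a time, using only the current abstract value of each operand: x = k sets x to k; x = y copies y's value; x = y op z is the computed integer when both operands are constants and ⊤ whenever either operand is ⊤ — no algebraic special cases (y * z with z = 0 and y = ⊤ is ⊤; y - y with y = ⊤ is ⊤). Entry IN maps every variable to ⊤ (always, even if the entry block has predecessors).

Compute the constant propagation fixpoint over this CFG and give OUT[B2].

Fixpoint table:
  B0:  IN=(all ⊤)  OUT=(all ⊤)
  B1:  IN=(all ⊤)  OUT={c:3; rest ⊤}
  B2:  IN={c:3; rest ⊤}  OUT={c:5; rest ⊤}
  B3:  IN={c:5; rest ⊤}  OUT={b:-2, c:5, d:-4; rest ⊤}
  B4:  IN=(all ⊤)  OUT={e:2; rest ⊤}

Merge at B2: IN[B2] = OUT[B1] = {a: ⊤, b: ⊤, c: 3, d: ⊤, e: ⊤, f: ⊤}
Applying B2's transfer function to that IN value gives OUT[B2] (row B2 above).

Answer: {a: ⊤, b: ⊤, c: 5, d: ⊤, e: ⊤, f: ⊤}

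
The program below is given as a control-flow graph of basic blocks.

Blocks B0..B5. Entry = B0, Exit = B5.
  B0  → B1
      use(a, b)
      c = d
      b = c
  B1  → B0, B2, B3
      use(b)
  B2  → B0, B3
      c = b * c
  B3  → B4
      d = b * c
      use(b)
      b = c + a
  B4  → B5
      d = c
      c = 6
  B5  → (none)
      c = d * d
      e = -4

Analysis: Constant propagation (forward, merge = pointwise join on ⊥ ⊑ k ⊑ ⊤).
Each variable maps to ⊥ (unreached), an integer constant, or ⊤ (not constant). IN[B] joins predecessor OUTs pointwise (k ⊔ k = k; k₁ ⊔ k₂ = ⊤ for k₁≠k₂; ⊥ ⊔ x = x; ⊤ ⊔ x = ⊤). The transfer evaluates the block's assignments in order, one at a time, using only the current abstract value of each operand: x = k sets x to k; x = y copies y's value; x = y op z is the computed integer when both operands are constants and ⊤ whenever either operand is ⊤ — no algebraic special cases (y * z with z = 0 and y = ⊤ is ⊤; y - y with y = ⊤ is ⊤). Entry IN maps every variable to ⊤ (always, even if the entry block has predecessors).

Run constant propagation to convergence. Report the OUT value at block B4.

Answer: {a: ⊤, b: ⊤, c: 6, d: ⊤, e: ⊤, f: ⊤}

Derivation:
Per-block solution:
  B0:  IN=(all ⊤)  OUT=(all ⊤)
  B1:  IN=(all ⊤)  OUT=(all ⊤)
  B2:  IN=(all ⊤)  OUT=(all ⊤)
  B3:  IN=(all ⊤)  OUT=(all ⊤)
  B4:  IN=(all ⊤)  OUT={c:6; rest ⊤}
  B5:  IN={c:6; rest ⊤}  OUT={e:-4; rest ⊤}

Merge at B4: IN[B4] = OUT[B3] = {a: ⊤, b: ⊤, c: ⊤, d: ⊤, e: ⊤, f: ⊤}
Applying B4's transfer function to that IN value gives OUT[B4] (row B4 above).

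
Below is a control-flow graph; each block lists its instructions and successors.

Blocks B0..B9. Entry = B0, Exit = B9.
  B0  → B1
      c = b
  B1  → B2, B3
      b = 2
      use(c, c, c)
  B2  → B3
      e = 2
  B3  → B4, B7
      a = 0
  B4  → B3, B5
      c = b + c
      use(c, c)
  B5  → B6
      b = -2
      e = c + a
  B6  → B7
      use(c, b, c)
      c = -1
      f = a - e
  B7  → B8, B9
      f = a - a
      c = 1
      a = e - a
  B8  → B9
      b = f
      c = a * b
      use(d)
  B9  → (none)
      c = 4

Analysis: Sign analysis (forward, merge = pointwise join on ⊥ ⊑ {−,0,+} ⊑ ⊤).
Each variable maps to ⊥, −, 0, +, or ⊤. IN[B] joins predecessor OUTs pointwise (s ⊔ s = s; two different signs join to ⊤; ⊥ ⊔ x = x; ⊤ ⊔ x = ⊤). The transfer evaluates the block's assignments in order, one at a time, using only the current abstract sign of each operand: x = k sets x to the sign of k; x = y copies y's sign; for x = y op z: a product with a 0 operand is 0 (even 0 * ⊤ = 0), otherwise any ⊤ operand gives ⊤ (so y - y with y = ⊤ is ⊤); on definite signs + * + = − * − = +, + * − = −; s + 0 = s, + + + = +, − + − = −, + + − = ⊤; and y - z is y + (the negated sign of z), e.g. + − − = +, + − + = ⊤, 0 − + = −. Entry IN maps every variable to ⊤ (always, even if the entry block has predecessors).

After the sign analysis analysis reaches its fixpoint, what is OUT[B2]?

Answer: {a: ⊤, b: +, c: ⊤, d: ⊤, e: +, f: ⊤}

Trace:
Converged values:
  B0:   IN=(all ⊤)   OUT=(all ⊤)
  B1:   IN=(all ⊤)   OUT={b:+; rest ⊤}
  B2:   IN={b:+; rest ⊤}   OUT={b:+, e:+; rest ⊤}
  B3:   IN={b:+; rest ⊤}   OUT={a:0, b:+; rest ⊤}
  B4:   IN={a:0, b:+; rest ⊤}   OUT={a:0, b:+; rest ⊤}
  B5:   IN={a:0, b:+; rest ⊤}   OUT={a:0, b:-; rest ⊤}
  B6:   IN={a:0, b:-; rest ⊤}   OUT={a:0, b:-, c:-; rest ⊤}
  B7:   IN={a:0; rest ⊤}   OUT={c:+, f:0; rest ⊤}
  B8:   IN={c:+, f:0; rest ⊤}   OUT={b:0, c:0, f:0; rest ⊤}
  B9:   IN={f:0; rest ⊤}   OUT={c:+, f:0; rest ⊤}

Merge at B2: IN[B2] = OUT[B1] = {a: ⊤, b: +, c: ⊤, d: ⊤, e: ⊤, f: ⊤}
Applying B2's transfer function to that IN value gives OUT[B2] (row B2 above).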